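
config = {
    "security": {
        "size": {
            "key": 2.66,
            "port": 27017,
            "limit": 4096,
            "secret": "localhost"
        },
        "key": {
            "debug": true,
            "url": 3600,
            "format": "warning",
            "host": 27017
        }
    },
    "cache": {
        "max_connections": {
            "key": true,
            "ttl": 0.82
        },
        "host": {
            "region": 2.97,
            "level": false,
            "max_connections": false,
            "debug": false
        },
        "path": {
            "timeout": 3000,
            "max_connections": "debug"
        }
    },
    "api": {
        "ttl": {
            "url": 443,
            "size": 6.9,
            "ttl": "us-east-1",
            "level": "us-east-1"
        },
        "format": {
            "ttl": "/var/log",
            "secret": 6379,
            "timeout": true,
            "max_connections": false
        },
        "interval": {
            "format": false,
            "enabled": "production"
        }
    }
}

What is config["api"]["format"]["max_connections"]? False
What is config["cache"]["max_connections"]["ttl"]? 0.82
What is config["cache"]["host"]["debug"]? False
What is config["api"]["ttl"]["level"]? "us-east-1"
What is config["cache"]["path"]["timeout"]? 3000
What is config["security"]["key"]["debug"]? True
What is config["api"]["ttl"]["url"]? 443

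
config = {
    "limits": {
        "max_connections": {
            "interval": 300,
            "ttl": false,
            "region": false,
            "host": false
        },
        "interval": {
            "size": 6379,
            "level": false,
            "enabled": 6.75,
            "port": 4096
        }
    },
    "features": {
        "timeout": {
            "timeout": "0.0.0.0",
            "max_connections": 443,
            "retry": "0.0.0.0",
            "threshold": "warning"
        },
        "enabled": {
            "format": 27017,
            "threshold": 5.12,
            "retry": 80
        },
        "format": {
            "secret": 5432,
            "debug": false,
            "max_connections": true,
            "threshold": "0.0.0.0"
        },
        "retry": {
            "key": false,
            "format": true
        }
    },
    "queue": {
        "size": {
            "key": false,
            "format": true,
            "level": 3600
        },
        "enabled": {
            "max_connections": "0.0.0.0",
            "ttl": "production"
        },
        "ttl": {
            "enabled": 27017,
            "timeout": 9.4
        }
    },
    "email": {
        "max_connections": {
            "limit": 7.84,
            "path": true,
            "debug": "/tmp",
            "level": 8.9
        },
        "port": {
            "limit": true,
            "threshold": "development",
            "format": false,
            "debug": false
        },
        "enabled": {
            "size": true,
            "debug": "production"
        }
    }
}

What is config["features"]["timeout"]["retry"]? "0.0.0.0"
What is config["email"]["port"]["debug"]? False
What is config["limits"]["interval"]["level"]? False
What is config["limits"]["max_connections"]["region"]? False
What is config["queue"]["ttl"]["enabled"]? 27017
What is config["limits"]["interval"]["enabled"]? 6.75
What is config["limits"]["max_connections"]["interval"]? 300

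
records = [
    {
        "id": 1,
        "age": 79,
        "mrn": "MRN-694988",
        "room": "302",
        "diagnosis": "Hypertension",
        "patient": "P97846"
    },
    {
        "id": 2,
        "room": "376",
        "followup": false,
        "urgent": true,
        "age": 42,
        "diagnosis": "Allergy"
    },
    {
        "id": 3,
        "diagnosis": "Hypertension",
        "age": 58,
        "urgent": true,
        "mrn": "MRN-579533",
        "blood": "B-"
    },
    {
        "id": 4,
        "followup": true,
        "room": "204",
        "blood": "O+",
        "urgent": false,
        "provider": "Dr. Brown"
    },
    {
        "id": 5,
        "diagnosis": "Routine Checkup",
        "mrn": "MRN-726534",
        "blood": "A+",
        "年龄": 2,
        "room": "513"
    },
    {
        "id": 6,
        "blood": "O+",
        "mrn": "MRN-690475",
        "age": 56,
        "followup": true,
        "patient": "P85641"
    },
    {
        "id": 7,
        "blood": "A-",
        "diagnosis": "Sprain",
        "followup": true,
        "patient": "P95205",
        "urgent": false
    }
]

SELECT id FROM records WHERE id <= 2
[1, 2]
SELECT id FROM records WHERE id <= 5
[1, 2, 3, 4, 5]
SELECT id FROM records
[1, 2, 3, 4, 5, 6, 7]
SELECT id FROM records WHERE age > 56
[1, 3]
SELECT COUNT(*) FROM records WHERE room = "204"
1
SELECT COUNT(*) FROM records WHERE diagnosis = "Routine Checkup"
1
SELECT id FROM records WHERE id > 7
[]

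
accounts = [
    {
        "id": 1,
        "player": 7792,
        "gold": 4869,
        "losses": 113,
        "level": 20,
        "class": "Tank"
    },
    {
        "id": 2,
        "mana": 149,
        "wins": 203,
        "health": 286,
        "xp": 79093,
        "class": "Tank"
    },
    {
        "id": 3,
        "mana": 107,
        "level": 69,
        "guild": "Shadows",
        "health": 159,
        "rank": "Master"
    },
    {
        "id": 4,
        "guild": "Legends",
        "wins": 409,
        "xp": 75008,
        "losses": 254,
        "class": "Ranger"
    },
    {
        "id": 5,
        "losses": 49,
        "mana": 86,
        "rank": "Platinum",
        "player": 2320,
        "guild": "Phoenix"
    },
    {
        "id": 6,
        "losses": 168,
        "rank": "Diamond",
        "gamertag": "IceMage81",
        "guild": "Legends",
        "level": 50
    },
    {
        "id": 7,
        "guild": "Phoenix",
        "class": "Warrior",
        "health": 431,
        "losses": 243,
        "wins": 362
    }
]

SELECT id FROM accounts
[1, 2, 3, 4, 5, 6, 7]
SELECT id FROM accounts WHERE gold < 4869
[]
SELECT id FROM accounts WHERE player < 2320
[]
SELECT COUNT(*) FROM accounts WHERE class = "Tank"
2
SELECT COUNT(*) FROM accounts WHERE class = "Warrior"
1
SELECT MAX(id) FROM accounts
7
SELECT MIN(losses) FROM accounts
49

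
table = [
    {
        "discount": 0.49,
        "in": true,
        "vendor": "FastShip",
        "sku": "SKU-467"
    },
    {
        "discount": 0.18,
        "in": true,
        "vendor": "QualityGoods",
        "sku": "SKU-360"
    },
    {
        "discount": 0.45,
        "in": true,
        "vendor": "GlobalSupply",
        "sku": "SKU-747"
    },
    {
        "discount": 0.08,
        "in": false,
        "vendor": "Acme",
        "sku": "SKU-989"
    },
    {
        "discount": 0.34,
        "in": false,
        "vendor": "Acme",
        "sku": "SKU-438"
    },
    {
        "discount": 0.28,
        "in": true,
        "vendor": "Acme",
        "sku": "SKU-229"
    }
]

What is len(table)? 6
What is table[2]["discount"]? 0.45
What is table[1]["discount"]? 0.18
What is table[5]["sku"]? "SKU-229"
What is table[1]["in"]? True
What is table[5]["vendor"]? "Acme"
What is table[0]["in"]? True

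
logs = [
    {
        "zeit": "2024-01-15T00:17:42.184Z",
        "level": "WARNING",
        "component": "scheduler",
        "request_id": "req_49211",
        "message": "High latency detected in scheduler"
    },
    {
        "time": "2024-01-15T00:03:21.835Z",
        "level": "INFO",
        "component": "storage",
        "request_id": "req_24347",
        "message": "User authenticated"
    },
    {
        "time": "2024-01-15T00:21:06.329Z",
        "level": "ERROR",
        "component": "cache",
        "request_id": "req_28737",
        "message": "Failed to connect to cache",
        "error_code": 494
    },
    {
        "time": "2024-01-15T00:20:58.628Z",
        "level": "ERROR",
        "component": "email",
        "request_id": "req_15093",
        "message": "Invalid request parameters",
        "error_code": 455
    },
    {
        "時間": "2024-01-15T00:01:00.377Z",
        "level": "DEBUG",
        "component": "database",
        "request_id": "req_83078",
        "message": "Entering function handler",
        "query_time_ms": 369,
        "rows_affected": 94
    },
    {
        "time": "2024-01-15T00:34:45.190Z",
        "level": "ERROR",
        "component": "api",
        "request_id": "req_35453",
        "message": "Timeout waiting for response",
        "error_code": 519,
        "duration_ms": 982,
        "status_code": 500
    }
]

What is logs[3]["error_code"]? 455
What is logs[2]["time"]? "2024-01-15T00:21:06.329Z"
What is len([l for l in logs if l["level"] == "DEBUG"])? 1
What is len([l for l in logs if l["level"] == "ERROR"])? 3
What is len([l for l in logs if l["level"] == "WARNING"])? 1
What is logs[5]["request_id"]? "req_35453"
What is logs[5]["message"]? "Timeout waiting for response"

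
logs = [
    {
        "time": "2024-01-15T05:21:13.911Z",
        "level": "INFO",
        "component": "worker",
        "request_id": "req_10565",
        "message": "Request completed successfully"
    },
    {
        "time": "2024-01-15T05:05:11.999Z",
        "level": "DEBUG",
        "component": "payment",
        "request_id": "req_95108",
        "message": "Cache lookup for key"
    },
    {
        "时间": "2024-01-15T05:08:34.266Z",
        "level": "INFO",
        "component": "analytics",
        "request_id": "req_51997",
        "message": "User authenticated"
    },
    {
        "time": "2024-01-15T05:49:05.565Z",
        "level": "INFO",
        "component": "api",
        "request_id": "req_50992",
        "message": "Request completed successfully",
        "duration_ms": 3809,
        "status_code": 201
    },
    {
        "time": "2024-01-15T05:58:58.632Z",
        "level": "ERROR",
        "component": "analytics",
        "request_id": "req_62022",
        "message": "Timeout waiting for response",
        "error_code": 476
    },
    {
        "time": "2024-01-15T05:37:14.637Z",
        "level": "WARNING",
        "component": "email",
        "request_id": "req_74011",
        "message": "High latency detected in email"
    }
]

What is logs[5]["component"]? "email"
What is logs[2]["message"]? "User authenticated"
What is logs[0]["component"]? "worker"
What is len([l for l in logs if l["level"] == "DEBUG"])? 1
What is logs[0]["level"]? "INFO"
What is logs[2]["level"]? "INFO"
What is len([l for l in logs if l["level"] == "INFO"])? 3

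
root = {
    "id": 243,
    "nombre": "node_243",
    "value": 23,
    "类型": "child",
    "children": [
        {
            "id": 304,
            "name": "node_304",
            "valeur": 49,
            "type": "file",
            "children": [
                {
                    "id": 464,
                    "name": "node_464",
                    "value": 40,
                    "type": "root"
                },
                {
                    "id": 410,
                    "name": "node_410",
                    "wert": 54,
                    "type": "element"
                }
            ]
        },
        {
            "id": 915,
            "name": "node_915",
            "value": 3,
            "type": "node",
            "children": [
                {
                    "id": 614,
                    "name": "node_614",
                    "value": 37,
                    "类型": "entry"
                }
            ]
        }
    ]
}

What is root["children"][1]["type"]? "node"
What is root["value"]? 23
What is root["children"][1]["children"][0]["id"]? 614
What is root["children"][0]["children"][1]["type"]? "element"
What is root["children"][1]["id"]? 915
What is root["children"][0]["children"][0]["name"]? "node_464"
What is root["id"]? 243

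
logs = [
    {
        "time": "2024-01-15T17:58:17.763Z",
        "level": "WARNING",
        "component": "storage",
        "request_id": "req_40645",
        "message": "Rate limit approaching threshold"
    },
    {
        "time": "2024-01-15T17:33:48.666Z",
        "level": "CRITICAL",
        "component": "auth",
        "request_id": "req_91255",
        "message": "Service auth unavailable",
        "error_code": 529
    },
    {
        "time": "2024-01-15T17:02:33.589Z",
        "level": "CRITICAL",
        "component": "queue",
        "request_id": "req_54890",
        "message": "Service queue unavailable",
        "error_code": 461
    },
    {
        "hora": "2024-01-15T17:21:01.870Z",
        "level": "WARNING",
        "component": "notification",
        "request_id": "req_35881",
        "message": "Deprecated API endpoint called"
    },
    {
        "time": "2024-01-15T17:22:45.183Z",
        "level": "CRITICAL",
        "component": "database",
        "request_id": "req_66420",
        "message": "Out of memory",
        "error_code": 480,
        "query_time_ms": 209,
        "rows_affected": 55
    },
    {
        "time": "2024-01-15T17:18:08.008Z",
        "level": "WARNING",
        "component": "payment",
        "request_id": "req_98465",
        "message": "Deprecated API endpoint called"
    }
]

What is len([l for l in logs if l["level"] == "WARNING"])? 3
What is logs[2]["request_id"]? "req_54890"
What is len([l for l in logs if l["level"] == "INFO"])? 0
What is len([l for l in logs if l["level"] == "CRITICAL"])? 3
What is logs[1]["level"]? "CRITICAL"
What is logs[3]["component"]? "notification"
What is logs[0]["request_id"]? "req_40645"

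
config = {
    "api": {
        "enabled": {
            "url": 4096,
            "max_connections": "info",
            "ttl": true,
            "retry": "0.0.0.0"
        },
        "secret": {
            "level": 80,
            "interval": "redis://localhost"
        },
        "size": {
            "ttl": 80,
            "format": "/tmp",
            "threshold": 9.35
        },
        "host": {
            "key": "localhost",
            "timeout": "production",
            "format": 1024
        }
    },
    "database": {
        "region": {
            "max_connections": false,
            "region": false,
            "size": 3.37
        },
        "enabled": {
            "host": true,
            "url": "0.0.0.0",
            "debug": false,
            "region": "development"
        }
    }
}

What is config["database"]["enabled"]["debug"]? False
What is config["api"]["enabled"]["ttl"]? True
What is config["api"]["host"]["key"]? "localhost"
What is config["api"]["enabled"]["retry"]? "0.0.0.0"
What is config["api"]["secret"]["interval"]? "redis://localhost"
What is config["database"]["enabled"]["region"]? "development"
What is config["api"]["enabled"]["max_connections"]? "info"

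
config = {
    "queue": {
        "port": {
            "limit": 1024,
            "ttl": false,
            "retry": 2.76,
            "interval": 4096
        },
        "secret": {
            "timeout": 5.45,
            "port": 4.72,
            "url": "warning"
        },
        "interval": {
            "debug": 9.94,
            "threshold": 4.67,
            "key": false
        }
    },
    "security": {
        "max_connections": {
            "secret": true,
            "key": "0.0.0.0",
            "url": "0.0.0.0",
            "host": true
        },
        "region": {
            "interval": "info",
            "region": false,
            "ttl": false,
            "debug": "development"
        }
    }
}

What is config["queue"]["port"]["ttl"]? False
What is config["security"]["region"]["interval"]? "info"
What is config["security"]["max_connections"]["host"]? True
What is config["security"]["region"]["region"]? False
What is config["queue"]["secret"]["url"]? "warning"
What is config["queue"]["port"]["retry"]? 2.76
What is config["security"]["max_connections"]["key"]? "0.0.0.0"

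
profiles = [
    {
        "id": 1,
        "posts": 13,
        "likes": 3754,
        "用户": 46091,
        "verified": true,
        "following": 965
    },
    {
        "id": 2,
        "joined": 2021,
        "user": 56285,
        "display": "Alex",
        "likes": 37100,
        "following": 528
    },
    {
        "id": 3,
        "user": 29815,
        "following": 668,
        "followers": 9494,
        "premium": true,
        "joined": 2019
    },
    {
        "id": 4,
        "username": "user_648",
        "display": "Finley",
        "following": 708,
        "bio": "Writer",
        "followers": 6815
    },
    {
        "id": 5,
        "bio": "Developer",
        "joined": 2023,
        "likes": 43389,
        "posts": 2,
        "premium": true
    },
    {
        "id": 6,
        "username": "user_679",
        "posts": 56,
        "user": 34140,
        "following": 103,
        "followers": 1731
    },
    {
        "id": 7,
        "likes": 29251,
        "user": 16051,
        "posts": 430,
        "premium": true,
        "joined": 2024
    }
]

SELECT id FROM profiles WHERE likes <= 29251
[1, 7]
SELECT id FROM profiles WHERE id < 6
[1, 2, 3, 4, 5]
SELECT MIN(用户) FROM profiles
46091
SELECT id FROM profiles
[1, 2, 3, 4, 5, 6, 7]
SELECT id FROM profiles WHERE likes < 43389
[1, 2, 7]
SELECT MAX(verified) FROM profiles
True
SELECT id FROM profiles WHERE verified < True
[]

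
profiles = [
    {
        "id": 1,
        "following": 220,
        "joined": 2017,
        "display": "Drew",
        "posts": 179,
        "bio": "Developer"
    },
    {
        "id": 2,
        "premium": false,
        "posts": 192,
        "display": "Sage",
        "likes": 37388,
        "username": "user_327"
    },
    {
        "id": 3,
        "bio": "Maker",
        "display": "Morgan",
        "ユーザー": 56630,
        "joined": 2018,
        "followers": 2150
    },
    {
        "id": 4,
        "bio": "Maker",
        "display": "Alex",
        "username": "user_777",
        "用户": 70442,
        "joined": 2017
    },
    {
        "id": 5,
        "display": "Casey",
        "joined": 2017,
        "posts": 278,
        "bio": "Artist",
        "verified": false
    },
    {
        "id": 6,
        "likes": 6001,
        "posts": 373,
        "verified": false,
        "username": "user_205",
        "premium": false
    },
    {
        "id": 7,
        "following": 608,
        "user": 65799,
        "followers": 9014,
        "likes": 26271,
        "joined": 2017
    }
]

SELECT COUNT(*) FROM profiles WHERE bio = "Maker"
2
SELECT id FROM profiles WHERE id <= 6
[1, 2, 3, 4, 5, 6]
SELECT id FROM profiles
[1, 2, 3, 4, 5, 6, 7]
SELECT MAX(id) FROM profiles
7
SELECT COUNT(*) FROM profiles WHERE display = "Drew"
1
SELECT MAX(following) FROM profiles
608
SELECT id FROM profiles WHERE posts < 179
[]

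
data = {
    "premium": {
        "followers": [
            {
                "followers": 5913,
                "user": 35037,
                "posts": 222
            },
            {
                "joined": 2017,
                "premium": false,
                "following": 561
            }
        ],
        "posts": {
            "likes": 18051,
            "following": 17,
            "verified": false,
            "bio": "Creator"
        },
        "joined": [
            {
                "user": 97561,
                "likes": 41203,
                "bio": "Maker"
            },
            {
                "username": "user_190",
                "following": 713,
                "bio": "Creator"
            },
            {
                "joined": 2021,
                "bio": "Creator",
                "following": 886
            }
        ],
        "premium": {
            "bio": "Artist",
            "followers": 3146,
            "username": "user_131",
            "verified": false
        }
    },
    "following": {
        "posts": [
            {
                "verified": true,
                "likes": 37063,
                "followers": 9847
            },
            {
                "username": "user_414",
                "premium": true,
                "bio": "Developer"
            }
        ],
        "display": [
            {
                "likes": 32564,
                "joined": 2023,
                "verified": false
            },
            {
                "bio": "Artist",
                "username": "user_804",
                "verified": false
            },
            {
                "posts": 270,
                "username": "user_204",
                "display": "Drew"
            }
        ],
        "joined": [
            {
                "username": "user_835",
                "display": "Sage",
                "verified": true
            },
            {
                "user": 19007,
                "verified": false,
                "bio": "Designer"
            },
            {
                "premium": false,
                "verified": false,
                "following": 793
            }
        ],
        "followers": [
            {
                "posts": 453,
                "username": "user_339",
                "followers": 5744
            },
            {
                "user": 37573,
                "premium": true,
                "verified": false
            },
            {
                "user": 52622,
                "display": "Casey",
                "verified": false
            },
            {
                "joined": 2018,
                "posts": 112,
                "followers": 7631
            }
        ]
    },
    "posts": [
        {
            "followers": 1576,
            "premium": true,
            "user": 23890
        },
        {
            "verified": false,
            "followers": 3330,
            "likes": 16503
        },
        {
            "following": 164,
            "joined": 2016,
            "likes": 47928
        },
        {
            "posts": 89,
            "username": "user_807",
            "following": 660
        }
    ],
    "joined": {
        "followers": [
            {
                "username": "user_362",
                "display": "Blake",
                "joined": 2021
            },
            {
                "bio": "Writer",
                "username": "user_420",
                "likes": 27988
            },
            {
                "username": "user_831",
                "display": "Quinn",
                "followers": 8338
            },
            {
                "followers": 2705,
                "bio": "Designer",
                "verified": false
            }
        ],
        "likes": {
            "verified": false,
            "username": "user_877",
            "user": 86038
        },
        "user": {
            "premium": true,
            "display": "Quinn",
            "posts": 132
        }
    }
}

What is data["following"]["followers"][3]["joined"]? 2018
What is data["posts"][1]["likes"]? 16503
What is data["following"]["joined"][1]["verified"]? False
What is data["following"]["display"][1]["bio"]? "Artist"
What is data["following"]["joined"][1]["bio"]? "Designer"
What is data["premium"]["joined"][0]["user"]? 97561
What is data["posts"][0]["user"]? 23890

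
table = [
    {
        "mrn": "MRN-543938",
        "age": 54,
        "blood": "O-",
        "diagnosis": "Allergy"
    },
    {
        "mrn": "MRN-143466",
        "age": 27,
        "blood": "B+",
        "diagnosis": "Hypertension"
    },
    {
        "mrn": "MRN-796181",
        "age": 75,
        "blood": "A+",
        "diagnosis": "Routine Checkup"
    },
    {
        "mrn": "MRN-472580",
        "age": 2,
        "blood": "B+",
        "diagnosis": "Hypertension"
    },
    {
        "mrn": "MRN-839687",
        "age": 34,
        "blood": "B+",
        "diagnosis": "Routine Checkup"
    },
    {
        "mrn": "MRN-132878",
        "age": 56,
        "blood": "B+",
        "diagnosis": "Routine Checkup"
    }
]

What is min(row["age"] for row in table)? 2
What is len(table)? 6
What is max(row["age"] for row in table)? 75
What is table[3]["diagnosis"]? "Hypertension"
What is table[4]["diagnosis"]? "Routine Checkup"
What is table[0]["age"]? 54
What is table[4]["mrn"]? "MRN-839687"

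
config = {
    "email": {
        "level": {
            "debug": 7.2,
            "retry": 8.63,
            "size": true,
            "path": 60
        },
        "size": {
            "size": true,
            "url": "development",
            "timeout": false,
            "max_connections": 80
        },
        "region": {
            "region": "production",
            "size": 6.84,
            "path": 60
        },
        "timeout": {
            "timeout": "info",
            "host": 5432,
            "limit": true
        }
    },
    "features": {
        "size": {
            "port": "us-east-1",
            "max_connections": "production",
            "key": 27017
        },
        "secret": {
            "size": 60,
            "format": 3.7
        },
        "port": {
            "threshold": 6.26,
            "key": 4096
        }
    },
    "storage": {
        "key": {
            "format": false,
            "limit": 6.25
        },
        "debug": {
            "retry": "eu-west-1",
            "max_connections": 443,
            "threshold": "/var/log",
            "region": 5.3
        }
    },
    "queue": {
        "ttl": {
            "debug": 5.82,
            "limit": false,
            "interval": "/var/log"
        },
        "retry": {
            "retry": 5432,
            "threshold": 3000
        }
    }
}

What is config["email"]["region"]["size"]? 6.84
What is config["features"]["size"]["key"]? 27017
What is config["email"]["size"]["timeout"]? False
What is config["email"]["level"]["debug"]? 7.2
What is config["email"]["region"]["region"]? "production"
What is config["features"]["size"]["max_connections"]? "production"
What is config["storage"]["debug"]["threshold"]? "/var/log"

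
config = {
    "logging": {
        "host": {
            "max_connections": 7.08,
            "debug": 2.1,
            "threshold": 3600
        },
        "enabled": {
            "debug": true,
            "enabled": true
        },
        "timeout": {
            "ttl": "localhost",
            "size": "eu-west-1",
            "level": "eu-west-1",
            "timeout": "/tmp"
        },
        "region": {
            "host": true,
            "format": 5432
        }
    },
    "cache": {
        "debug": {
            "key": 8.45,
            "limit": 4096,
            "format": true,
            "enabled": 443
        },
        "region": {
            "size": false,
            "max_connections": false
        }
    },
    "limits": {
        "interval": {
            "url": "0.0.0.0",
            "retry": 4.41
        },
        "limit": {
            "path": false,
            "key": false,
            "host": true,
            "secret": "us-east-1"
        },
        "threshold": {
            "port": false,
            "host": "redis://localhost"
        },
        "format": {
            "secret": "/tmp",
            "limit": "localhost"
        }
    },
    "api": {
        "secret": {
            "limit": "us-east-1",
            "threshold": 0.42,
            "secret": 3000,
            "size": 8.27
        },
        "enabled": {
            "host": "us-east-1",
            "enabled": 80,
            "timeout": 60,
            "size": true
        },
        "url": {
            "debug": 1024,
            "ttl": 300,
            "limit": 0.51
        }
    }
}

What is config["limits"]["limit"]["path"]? False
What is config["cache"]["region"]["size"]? False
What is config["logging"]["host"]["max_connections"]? 7.08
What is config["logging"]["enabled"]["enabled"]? True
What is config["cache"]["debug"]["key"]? 8.45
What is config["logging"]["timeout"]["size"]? "eu-west-1"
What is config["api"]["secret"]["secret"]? 3000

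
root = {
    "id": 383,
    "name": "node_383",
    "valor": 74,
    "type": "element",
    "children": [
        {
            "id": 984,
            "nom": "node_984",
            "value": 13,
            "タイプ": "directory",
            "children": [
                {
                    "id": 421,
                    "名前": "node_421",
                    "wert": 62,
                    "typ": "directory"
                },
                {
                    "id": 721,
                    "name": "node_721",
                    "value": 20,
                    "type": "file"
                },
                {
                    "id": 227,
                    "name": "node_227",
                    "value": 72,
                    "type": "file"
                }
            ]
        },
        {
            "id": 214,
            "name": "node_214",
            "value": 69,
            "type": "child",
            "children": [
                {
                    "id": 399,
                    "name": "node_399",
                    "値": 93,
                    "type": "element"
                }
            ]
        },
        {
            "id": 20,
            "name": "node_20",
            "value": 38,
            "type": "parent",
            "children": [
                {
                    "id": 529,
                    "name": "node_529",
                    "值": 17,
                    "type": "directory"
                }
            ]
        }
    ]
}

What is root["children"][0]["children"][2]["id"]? 227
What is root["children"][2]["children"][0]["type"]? "directory"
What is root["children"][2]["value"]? 38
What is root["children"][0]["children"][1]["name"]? "node_721"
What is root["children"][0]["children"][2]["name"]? "node_227"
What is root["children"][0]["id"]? 984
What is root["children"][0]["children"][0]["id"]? 421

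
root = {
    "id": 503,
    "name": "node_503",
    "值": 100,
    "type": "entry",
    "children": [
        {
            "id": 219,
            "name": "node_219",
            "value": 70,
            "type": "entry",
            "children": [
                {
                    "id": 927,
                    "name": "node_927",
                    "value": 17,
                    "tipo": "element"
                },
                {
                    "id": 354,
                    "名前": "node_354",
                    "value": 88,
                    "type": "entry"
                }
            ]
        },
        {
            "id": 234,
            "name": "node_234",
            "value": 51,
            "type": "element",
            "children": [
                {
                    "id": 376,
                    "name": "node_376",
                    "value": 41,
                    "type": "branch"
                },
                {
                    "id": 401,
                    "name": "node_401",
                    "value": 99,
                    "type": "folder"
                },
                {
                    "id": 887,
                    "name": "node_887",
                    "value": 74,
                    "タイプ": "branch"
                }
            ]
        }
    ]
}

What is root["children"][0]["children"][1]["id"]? 354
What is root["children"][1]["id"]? 234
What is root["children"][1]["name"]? "node_234"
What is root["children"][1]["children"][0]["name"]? "node_376"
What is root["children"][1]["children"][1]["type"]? "folder"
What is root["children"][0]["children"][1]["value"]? 88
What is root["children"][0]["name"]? "node_219"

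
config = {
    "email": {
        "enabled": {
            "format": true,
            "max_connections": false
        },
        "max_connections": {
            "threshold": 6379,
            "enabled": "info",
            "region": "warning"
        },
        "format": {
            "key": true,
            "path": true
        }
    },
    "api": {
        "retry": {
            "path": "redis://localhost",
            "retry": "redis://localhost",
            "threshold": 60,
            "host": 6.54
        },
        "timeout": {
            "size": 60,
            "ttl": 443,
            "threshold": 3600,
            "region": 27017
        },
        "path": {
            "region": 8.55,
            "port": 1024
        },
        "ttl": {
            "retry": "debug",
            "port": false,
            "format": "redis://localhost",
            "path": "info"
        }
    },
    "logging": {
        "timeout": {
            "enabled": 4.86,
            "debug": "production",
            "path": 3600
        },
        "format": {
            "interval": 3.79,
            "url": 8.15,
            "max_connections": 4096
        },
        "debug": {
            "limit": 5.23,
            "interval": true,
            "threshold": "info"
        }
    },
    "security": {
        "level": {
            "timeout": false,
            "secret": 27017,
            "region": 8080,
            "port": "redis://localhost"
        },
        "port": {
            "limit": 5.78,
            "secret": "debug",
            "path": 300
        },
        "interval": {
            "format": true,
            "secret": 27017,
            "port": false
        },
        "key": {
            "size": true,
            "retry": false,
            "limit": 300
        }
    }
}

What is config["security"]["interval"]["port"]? False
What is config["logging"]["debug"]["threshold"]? "info"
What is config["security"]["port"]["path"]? 300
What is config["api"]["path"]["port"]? 1024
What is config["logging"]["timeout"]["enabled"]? 4.86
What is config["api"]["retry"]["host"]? 6.54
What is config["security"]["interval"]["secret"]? 27017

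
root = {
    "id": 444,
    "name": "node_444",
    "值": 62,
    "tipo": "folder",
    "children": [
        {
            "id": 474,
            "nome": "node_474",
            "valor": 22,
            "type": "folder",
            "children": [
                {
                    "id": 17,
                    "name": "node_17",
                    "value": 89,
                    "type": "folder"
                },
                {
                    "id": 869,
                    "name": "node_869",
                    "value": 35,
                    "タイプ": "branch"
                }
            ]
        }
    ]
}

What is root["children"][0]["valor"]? 22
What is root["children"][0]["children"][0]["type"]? "folder"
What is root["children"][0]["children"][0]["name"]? "node_17"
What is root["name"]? "node_444"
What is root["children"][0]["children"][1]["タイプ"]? "branch"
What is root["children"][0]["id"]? 474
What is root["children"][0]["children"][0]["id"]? 17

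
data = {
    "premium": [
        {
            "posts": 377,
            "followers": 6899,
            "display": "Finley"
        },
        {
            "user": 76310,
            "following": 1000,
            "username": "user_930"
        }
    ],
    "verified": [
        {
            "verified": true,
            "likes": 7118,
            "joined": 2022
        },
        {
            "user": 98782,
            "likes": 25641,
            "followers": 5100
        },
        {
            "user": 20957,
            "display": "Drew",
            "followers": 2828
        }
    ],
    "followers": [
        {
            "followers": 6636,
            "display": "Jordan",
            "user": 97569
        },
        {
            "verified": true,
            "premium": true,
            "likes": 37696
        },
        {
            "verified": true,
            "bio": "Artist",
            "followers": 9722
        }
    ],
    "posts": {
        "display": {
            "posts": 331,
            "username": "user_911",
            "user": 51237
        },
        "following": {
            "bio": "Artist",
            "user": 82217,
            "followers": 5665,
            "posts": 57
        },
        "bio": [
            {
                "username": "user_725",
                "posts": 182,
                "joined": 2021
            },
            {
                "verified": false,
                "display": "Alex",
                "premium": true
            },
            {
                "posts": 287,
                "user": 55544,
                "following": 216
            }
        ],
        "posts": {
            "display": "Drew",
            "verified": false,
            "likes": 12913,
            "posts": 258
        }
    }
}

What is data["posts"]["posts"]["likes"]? 12913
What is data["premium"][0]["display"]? "Finley"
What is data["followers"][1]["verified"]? True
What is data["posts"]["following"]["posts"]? 57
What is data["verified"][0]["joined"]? 2022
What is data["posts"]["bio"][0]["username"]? "user_725"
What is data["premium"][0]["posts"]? 377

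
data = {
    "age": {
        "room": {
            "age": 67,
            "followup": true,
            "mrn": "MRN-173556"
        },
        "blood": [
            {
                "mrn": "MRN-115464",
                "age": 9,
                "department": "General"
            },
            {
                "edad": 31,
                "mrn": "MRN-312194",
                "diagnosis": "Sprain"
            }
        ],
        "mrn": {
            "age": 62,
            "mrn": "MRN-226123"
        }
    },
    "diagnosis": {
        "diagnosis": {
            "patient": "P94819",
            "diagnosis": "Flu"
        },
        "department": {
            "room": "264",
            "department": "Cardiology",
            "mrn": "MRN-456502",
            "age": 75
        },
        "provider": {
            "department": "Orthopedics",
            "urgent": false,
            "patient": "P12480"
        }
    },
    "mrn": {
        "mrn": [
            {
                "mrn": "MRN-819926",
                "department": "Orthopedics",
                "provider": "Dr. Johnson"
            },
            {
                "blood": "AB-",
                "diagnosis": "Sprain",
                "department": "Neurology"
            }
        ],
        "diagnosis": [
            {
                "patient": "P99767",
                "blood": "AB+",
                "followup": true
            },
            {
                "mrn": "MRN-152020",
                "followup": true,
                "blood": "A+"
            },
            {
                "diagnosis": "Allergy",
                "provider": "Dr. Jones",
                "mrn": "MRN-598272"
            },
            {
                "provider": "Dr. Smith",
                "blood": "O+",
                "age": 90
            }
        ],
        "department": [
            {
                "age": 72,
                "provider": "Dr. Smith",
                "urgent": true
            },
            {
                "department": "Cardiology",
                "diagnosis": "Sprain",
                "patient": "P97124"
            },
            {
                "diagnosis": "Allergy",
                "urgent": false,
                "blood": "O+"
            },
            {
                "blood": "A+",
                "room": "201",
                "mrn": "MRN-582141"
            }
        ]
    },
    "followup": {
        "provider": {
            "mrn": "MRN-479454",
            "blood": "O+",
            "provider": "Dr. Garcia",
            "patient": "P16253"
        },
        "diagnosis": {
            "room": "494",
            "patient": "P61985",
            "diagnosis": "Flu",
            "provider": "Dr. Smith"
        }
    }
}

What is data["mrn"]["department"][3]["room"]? "201"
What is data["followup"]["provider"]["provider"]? "Dr. Garcia"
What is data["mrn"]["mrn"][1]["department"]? "Neurology"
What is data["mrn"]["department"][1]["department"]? "Cardiology"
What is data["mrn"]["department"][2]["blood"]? "O+"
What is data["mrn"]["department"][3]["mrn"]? "MRN-582141"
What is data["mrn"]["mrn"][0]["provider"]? "Dr. Johnson"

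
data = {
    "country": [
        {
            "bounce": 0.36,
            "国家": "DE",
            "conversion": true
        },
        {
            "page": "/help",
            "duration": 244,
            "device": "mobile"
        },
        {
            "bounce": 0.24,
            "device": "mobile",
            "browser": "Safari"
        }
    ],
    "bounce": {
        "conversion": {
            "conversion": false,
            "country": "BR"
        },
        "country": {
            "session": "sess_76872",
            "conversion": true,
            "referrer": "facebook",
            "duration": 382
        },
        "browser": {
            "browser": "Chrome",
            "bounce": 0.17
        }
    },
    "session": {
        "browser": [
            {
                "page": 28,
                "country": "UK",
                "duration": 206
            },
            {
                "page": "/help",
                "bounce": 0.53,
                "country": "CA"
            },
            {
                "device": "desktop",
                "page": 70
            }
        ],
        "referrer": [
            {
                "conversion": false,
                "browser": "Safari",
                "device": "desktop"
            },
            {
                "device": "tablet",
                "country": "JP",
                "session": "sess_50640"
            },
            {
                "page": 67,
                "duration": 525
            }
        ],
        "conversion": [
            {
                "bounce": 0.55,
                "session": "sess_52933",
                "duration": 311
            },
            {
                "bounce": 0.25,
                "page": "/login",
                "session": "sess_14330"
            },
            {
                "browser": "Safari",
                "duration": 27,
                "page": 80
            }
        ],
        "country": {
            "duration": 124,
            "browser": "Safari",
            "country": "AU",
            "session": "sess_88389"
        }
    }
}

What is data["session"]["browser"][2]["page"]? 70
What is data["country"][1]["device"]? "mobile"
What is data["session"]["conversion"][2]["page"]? 80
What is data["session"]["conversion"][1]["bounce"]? 0.25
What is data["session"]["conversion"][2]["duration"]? 27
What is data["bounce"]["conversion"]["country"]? "BR"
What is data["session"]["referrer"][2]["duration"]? 525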